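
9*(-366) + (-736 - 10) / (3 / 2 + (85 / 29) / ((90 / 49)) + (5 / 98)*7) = -44286282 / 12617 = -3510.05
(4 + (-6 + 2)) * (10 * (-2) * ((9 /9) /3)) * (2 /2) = 0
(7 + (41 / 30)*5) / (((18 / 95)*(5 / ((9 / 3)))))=1577 / 36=43.81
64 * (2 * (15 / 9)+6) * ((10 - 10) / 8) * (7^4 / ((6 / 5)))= 0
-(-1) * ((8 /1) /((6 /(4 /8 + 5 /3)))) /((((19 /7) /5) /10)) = 9100 /171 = 53.22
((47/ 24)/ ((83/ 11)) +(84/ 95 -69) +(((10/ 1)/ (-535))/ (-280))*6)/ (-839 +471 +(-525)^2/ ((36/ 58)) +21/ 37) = -355863774857/ 2326918015155300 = -0.00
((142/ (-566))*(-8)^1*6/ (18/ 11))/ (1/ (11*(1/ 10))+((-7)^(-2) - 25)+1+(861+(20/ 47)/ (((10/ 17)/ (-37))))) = 79140292/ 8723137947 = 0.01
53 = 53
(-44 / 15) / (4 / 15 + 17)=-44 / 259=-0.17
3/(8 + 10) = 1/6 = 0.17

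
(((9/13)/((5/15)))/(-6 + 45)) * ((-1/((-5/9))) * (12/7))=972/5915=0.16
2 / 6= 1 / 3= 0.33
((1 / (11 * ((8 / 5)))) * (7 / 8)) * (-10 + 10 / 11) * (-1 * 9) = 7875 / 1936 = 4.07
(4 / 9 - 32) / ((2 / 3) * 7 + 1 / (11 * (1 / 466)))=-781 / 1164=-0.67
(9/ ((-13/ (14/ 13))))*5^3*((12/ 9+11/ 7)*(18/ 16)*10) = -1029375/ 338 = -3045.49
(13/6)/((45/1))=13/270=0.05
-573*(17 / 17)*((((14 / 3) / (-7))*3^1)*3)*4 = 13752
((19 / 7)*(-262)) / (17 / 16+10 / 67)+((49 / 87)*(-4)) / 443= -68557530428 / 116817771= -586.88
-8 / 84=-2 / 21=-0.10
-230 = -230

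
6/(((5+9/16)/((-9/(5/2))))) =-1728/445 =-3.88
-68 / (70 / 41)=-1394 / 35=-39.83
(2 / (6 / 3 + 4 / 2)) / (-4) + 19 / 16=17 / 16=1.06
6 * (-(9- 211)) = 1212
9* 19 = 171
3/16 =0.19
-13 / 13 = -1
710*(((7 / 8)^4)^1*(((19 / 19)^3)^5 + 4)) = 4261775 / 2048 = 2080.94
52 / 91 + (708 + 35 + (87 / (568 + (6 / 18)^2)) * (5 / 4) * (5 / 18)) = 212920545 / 286328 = 743.62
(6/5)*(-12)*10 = -144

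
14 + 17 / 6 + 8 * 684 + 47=33215 / 6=5535.83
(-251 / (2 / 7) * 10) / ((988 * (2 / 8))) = -8785 / 247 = -35.57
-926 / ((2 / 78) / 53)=-1914042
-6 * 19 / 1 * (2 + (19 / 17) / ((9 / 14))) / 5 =-85.24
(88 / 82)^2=1936 / 1681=1.15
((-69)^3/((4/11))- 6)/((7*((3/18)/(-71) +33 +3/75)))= -19242542475/4925914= -3906.39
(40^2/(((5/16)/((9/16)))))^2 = 8294400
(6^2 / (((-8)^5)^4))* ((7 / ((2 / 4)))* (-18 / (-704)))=567 / 50728546202701266944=0.00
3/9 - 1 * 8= -23/3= -7.67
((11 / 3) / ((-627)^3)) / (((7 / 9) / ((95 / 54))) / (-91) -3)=65 / 13130115471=0.00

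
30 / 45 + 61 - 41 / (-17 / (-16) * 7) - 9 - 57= -3515 / 357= -9.85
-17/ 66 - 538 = -538.26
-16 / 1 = -16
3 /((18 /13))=13 /6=2.17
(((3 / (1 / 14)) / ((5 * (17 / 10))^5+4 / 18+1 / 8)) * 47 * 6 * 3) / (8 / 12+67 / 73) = 2241074304 / 4434248111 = 0.51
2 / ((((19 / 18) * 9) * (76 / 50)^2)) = 0.09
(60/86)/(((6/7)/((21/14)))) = 105/86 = 1.22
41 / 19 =2.16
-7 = -7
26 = 26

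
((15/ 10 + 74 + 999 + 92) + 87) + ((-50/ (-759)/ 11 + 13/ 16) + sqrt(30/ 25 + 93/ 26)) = 1256.50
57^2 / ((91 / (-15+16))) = 3249 / 91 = 35.70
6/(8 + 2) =3/5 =0.60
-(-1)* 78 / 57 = 26 / 19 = 1.37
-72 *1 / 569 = -72 / 569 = -0.13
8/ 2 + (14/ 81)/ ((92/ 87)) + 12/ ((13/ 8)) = 186455/ 16146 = 11.55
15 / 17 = 0.88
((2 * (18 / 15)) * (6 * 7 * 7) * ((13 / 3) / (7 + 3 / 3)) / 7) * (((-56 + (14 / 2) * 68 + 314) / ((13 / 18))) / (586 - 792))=-138726 / 515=-269.37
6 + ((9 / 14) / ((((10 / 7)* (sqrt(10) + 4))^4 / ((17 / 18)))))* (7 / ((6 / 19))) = 721707067 / 77760000 - 10081799* sqrt(10) / 9720000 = 6.00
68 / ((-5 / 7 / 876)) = -416976 / 5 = -83395.20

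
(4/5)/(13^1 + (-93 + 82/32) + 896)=64/65485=0.00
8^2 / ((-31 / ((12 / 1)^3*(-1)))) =110592 / 31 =3567.48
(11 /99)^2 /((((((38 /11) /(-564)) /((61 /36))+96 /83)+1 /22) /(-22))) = -115173124 /508205421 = -0.23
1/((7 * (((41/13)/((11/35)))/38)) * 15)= 5434/150675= 0.04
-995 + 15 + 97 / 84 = -82223 / 84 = -978.85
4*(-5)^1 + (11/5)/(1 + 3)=-389/20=-19.45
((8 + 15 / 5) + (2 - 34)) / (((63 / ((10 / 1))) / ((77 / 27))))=-770 / 81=-9.51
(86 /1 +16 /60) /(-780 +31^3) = 1294 /435165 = 0.00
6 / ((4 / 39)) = 117 / 2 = 58.50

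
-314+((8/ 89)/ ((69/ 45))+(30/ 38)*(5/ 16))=-195208427/ 622288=-313.69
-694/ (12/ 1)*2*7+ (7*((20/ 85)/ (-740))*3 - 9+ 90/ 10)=-7639268/ 9435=-809.67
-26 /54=-13 /27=-0.48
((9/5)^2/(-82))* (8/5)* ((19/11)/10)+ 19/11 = 483797/281875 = 1.72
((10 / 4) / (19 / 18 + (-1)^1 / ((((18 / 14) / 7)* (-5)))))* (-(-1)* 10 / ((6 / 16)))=6000 / 193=31.09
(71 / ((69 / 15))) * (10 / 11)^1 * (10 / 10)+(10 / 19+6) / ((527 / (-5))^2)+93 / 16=19.84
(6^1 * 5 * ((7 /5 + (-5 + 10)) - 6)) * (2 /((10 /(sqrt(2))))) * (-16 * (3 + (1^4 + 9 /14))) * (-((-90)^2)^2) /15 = 5458752000 * sqrt(2) /7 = 1102834444.58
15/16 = 0.94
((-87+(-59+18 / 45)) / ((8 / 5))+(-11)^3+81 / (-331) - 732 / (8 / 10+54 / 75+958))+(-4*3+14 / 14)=-948838371 / 661669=-1434.01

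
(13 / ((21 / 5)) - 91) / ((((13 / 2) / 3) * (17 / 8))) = -2272 / 119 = -19.09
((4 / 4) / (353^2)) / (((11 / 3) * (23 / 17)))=51 / 31526077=0.00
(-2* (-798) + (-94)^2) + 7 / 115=1199687 / 115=10432.06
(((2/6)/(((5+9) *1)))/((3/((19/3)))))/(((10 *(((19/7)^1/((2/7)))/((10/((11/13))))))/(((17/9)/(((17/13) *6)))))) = 169/112266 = 0.00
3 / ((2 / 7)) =21 / 2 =10.50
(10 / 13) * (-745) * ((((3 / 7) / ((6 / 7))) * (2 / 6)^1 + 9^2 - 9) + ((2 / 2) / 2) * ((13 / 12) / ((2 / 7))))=-4414125 / 104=-42443.51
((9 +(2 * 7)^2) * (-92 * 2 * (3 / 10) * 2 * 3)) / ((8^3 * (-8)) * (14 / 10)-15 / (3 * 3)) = 1018440 / 86041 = 11.84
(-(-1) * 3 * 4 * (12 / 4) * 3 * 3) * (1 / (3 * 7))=108 / 7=15.43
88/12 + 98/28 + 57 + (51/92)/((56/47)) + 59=1967527/15456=127.30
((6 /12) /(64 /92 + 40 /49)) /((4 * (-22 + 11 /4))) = -161 /37488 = -0.00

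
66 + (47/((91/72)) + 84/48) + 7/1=40745/364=111.94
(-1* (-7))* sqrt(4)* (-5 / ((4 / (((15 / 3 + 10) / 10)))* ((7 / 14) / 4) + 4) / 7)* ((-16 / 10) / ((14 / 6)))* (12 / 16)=108 / 91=1.19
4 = 4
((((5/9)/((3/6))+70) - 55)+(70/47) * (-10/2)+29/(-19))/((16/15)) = 35855/5358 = 6.69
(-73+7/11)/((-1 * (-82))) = -398/451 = -0.88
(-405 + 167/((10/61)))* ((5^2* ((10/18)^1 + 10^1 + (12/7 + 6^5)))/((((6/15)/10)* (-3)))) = -376398319625/378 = -995762750.33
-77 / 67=-1.15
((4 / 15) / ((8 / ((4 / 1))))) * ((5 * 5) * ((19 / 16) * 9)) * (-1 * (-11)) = 3135 / 8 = 391.88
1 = 1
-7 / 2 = -3.50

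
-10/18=-5/9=-0.56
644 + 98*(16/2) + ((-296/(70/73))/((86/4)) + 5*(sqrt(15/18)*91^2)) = 2127532/1505 + 41405*sqrt(30)/6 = 39211.06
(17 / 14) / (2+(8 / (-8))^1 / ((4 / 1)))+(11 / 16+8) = 7355 / 784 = 9.38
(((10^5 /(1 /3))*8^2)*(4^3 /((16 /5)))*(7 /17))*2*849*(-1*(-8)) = 36513792000000 /17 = 2147870117647.06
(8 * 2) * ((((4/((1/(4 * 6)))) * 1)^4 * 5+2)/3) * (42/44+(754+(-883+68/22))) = -849037710704/3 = -283012570234.67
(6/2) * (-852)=-2556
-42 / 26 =-21 / 13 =-1.62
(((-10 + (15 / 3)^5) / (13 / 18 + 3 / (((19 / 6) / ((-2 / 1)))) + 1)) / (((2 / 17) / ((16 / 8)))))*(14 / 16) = -63387135 / 236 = -268589.56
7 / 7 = 1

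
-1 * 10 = -10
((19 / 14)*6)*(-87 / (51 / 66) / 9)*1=-12122 / 119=-101.87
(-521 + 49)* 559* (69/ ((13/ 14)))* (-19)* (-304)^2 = 34426141446144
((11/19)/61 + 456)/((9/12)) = 2114060/3477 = 608.01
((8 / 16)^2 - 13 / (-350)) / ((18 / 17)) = 1139 / 4200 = 0.27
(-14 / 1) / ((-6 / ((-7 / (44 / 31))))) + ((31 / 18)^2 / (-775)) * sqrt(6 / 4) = -1519 / 132 - 31 * sqrt(6) / 16200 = -11.51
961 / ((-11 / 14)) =-13454 / 11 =-1223.09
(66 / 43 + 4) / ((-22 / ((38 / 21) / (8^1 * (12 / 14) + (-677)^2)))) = -4522 / 4552650069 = -0.00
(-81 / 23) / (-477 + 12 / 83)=2241 / 303439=0.01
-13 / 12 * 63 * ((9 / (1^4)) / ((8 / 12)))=-7371 / 8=-921.38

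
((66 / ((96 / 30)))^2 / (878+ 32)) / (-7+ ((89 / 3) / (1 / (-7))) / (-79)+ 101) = 1290465 / 266750848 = 0.00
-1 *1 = -1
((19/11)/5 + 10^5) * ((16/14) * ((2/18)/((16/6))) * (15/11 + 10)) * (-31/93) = -19642925/1089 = -18037.58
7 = 7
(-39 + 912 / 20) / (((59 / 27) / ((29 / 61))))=25839 / 17995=1.44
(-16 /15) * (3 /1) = -16 /5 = -3.20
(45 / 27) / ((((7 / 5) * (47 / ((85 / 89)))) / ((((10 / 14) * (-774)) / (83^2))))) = -2741250 / 1412017663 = -0.00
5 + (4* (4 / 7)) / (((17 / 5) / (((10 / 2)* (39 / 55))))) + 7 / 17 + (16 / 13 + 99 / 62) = 10.62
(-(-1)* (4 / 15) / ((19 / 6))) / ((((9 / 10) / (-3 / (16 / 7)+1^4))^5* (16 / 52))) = -0.00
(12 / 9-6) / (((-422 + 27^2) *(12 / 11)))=-77 / 5526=-0.01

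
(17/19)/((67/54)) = 0.72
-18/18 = -1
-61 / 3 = -20.33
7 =7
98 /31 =3.16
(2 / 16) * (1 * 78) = 39 / 4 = 9.75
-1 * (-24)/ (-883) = -24/ 883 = -0.03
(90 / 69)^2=900 / 529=1.70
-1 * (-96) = 96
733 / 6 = 122.17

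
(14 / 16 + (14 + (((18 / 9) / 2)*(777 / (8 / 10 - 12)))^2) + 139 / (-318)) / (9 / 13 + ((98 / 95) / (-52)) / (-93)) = 1880670035075 / 269797984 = 6970.66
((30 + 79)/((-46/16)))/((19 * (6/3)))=-436/437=-1.00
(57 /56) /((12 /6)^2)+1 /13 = 965 /2912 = 0.33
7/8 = 0.88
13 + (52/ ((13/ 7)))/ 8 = 33/ 2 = 16.50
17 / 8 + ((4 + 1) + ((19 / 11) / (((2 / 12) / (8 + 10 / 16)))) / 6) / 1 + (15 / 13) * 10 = 19197 / 572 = 33.56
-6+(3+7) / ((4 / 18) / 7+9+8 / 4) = -708 / 139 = -5.09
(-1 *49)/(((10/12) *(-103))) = 0.57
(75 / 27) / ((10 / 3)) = 5 / 6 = 0.83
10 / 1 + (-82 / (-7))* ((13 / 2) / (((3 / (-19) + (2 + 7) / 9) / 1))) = 100.42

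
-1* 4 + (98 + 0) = 94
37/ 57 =0.65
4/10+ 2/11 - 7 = -353/55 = -6.42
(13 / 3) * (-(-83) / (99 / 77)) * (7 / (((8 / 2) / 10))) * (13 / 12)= 5303.42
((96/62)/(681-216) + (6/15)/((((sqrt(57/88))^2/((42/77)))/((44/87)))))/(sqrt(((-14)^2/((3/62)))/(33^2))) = 3793724 *sqrt(186)/574519435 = 0.09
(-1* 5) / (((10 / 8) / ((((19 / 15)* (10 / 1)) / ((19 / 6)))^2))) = -64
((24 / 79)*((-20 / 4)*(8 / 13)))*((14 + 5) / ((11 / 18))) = -328320 / 11297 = -29.06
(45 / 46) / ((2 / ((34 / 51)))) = 15 / 46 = 0.33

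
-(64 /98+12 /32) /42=-403 /16464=-0.02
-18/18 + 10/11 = -1/11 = -0.09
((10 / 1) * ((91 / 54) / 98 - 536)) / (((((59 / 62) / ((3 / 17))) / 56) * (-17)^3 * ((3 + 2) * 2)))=50245172 / 44349651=1.13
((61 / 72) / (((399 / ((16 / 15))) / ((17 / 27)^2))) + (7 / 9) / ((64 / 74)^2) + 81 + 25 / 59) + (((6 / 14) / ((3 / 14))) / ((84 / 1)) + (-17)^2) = 881315183354413 / 2372390415360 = 371.49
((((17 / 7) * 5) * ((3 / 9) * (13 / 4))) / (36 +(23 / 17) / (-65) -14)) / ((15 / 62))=2.47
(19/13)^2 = 361/169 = 2.14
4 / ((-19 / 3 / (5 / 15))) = -4 / 19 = -0.21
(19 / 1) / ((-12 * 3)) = -0.53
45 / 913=0.05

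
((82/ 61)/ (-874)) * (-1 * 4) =164/ 26657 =0.01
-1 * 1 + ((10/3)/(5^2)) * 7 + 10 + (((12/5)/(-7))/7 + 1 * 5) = 2188/147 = 14.88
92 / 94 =0.98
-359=-359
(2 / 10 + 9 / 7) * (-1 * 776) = -40352 / 35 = -1152.91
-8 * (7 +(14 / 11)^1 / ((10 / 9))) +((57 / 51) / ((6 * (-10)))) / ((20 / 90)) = -488051 / 7480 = -65.25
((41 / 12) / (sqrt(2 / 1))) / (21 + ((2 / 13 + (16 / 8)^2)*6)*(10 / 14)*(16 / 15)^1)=3731*sqrt(2) / 87336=0.06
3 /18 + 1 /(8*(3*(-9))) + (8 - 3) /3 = 395 /216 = 1.83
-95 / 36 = -2.64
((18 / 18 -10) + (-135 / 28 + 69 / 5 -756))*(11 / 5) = -1164273 / 700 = -1663.25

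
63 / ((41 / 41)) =63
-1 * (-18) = 18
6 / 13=0.46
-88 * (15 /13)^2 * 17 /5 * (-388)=26120160 /169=154557.16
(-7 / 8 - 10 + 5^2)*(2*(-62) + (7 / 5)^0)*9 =-125091 / 8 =-15636.38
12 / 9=4 / 3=1.33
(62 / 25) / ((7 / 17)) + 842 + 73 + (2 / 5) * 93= 958.22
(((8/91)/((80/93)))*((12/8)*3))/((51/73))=20367/30940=0.66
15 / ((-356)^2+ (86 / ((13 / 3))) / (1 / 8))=195 / 1649632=0.00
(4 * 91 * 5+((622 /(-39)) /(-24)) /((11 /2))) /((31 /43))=2524.68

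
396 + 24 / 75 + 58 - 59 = 9883 / 25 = 395.32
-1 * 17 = -17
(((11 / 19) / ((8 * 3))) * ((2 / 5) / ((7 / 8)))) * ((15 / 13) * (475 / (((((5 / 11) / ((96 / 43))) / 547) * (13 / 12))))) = 762474240 / 50869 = 14988.98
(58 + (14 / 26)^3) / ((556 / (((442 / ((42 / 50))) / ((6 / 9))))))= 82.56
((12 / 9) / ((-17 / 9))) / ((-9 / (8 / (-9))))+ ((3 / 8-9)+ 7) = -6223 / 3672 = -1.69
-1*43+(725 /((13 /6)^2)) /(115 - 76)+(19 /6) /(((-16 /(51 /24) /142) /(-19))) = 924356155 /843648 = 1095.67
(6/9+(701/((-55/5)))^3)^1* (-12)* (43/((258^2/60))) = 20668272820/171699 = 120375.03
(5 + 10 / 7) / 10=0.64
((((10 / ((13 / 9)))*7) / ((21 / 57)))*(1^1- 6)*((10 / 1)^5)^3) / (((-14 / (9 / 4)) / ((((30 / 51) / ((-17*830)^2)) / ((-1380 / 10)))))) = -160312500000000000 / 70838960101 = -2263055.52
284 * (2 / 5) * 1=568 / 5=113.60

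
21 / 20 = 1.05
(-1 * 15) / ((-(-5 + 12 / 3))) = -15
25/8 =3.12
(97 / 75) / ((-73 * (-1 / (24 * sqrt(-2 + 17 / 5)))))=776 * sqrt(35) / 9125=0.50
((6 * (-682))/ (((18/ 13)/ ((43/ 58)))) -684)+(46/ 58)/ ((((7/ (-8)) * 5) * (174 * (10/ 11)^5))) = -2115658776391/ 735875000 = -2875.02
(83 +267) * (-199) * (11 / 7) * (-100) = 10945000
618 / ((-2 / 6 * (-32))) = 927 / 16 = 57.94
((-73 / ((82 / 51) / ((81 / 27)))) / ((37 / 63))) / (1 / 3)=-2110941 / 3034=-695.76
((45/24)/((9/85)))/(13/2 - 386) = -425/9108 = -0.05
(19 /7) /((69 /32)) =608 /483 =1.26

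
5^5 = 3125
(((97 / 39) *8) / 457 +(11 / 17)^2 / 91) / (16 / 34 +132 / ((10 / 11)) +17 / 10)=17357390 / 53135834661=0.00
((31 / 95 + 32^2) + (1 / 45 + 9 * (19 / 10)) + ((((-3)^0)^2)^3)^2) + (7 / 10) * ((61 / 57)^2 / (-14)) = 1505213 / 1444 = 1042.39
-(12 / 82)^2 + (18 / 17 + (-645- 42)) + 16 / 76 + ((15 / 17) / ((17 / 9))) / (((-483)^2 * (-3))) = -164073345785038 / 239260446691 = -685.75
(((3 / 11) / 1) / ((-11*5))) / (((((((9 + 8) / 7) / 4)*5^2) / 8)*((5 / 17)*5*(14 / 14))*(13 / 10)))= -1344 / 983125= -0.00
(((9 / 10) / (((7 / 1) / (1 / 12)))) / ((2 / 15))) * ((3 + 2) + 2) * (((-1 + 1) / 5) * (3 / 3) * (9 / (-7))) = 0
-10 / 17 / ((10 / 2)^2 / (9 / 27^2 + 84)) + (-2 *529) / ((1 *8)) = -739321 / 5508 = -134.23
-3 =-3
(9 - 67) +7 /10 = -573 /10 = -57.30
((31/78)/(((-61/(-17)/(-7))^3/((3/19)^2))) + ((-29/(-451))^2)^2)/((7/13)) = -6482299002497259241/47460347103697625174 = -0.14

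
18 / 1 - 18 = 0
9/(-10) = -9/10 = -0.90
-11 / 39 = -0.28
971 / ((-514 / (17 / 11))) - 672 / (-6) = 616741 / 5654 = 109.08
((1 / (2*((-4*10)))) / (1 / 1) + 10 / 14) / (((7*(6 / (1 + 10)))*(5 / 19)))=27379 / 39200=0.70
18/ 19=0.95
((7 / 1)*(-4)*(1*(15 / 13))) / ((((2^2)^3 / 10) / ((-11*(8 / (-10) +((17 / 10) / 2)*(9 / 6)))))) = 21945 / 832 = 26.38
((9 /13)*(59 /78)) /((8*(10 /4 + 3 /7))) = 1239 /55432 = 0.02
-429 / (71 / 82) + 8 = -34610 / 71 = -487.46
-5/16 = -0.31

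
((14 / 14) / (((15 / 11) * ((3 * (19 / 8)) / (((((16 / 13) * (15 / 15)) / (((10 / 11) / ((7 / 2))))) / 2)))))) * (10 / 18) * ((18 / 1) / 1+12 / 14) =85184 / 33345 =2.55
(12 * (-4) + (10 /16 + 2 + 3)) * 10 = -1695 /4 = -423.75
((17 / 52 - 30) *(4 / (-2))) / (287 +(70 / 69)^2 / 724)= 1329666363 / 6430343192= 0.21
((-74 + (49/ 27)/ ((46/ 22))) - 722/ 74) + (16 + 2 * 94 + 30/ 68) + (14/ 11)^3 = 128533962085/ 1039801158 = 123.61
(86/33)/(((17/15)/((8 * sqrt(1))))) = 3440/187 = 18.40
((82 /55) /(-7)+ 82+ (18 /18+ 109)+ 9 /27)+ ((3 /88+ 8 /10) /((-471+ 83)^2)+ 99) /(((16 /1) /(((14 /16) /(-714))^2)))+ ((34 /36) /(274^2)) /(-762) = 123393212235154939199411 /642270371882837999616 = 192.12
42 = 42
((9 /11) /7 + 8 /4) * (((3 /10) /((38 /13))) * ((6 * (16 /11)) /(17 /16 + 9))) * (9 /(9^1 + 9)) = 1220544 /12954865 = 0.09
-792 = -792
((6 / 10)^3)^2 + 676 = 10563229 / 15625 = 676.05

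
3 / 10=0.30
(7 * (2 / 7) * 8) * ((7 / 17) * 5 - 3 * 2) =-1072 / 17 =-63.06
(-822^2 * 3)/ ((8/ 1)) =-506763/ 2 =-253381.50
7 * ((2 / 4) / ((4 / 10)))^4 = 4375 / 256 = 17.09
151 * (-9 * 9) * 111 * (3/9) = -452547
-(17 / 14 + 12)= -185 / 14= -13.21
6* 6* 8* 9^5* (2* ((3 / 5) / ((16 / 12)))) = 76527504 / 5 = 15305500.80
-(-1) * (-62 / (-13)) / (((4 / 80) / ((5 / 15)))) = 1240 / 39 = 31.79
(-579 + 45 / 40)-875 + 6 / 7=-81313 / 56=-1452.02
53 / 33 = 1.61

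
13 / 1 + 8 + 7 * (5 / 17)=23.06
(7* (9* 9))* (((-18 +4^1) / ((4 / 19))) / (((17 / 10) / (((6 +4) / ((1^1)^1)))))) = -3770550 / 17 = -221797.06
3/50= 0.06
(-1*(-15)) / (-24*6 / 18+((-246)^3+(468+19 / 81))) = -1215 / 1205804537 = -0.00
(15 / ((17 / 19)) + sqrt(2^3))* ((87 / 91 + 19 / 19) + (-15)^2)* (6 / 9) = 82612* sqrt(2) / 273 + 3924070 / 1547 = 2964.52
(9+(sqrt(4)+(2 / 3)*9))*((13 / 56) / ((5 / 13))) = 2873 / 280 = 10.26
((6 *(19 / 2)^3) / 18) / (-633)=-6859 / 15192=-0.45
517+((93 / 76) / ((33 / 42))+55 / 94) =5099537 / 9823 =519.14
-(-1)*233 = 233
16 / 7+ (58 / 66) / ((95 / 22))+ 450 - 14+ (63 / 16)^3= 4081967221 / 8171520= 499.54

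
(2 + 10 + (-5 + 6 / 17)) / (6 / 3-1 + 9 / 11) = 4.04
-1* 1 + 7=6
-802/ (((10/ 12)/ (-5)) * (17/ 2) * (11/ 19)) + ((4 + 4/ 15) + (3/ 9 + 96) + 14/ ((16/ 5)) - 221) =6446373/ 7480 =861.81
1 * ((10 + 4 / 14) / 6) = 12 / 7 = 1.71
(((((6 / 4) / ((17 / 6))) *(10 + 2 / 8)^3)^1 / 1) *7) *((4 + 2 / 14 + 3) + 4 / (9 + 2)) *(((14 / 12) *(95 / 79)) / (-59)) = -2337455715 / 3281344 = -712.35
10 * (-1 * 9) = -90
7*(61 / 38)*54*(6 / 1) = 69174 / 19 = 3640.74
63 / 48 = 21 / 16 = 1.31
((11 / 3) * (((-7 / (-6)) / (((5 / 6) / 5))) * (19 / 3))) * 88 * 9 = 128744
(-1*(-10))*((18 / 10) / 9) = 2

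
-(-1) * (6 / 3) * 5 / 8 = 5 / 4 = 1.25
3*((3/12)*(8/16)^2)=3/16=0.19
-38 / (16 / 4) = -19 / 2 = -9.50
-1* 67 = -67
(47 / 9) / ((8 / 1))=47 / 72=0.65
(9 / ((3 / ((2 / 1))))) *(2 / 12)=1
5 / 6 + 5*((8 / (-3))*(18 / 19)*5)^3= -414685705 / 41154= -10076.44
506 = 506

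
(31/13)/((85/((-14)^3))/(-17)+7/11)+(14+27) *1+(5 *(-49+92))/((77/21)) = 284751968/2754609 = 103.37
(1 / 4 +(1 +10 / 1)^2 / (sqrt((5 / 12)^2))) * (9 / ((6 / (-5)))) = -17439 / 8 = -2179.88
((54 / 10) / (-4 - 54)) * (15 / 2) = -0.70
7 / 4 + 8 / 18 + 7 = 331 / 36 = 9.19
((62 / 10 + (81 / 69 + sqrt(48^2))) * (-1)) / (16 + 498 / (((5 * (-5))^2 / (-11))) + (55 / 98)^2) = -7644784000 / 1042357999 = -7.33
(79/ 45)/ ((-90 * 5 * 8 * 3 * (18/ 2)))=-0.00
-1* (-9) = 9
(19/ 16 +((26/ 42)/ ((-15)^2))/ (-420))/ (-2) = -9426323/ 15876000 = -0.59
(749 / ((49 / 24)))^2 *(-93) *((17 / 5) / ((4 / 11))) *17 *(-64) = 31194892827648 / 245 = 127326093174.07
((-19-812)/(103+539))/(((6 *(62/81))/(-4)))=7479/6634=1.13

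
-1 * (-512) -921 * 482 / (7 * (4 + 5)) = -137222 / 21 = -6534.38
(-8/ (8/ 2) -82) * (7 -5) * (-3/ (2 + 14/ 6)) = 1512/ 13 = 116.31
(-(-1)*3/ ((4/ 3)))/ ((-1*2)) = -9/ 8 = -1.12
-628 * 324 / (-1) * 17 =3459024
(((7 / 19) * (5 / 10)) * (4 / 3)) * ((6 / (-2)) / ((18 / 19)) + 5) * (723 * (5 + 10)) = 92785 / 19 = 4883.42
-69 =-69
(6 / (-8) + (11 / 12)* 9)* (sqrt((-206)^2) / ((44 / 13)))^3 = 36010818285 / 21296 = 1690966.30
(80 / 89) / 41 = 80 / 3649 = 0.02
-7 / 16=-0.44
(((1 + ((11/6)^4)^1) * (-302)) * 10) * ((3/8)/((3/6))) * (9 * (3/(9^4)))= -12032435/104976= -114.62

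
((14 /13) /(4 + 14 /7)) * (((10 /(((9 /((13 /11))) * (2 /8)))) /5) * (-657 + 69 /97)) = -1188320 /9603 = -123.74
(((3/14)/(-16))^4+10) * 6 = 75528929523/1258815488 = 60.00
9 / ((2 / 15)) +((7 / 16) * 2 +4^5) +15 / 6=8759 / 8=1094.88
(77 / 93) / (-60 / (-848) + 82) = 16324 / 1618107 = 0.01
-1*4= -4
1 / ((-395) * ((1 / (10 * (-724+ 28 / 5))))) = 7184 / 395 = 18.19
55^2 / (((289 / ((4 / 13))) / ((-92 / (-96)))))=69575 / 22542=3.09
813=813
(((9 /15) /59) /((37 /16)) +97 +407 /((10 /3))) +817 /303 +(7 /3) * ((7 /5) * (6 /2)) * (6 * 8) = 4578555053 /6614490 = 692.20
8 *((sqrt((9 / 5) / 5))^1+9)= 76.80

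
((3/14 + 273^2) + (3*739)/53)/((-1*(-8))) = 55331715/5936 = 9321.38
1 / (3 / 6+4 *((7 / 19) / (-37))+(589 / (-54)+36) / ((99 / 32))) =3758238 / 32211511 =0.12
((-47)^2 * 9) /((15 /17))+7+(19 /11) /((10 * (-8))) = 3966825 /176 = 22538.78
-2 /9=-0.22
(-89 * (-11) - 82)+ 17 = 914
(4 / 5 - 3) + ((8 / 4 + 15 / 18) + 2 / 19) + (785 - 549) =236.74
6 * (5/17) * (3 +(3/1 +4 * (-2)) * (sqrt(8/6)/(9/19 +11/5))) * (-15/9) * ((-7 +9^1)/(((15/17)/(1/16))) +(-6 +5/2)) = 2015/68 - 957125 * sqrt(3)/77724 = 8.30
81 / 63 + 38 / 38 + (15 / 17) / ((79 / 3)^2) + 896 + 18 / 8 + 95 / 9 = 24359374735 / 26736444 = 911.09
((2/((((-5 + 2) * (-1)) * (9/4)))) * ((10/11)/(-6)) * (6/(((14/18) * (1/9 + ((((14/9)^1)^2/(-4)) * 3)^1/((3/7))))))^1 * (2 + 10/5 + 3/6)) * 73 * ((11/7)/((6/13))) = 768690/8183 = 93.94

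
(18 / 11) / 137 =18 / 1507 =0.01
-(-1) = 1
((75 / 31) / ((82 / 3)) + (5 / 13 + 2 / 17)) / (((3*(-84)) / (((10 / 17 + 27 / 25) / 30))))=-78435961 / 601668522000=-0.00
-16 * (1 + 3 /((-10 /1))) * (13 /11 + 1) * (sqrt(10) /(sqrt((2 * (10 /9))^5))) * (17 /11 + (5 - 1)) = -622566 * sqrt(2) /15125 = -58.21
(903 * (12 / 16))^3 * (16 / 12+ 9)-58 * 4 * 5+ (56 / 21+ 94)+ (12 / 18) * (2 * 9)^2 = 616294929011 / 192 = 3209869421.93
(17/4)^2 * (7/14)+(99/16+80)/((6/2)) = 3625/96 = 37.76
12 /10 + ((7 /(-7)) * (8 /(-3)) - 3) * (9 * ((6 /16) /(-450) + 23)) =-27119 /400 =-67.80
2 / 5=0.40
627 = 627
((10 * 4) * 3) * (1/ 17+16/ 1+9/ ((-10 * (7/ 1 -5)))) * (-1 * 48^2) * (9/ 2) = -19419873.88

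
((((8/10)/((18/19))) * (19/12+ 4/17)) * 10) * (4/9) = 28196/4131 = 6.83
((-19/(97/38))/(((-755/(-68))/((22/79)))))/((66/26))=-1276496/17356695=-0.07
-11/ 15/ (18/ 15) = -11/ 18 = -0.61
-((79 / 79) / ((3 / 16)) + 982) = -2962 / 3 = -987.33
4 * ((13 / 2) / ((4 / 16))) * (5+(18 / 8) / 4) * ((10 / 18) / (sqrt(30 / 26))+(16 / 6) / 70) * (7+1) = 18512 / 105+4628 * sqrt(195) / 27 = 2569.88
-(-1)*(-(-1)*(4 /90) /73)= 2 /3285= 0.00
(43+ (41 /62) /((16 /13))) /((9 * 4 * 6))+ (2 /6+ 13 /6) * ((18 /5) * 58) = 111893173 /214272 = 522.20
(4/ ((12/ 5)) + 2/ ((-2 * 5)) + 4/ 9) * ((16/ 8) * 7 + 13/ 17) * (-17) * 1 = -21586/ 45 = -479.69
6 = 6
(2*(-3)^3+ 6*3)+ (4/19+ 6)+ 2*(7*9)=1828/19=96.21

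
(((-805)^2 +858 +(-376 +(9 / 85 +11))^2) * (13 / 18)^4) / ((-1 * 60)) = -161374560521291 / 45507096000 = -3546.14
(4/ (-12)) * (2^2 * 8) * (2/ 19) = -64/ 57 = -1.12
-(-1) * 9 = 9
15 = 15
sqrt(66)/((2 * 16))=sqrt(66)/32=0.25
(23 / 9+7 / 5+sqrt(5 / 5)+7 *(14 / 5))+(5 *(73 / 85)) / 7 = 26956 / 1071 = 25.17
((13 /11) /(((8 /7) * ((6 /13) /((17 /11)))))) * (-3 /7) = -2873 /1936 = -1.48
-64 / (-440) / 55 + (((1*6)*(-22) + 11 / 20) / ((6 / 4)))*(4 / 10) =-63617 / 1815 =-35.05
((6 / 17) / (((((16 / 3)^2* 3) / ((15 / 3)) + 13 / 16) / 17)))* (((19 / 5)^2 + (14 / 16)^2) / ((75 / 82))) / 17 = 2992467 / 9118375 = 0.33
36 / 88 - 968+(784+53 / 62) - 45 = -77658 / 341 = -227.74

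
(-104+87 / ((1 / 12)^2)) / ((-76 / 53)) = -164618 / 19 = -8664.11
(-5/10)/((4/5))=-0.62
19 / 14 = 1.36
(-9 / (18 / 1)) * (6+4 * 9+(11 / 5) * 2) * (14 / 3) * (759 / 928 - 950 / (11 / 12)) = 24665319 / 220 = 112115.09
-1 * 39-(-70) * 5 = 311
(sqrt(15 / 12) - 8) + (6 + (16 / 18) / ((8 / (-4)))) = -22 / 9 + sqrt(5) / 2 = -1.33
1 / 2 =0.50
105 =105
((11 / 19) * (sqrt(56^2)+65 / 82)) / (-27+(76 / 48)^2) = -3688344 / 2747533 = -1.34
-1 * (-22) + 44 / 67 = 1518 / 67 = 22.66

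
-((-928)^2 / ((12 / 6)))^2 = -185409470464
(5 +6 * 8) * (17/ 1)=901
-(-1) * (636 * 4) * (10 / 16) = 1590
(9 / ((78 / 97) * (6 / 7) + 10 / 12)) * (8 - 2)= 219996 / 6203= 35.47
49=49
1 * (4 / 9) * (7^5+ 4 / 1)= 67244 / 9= 7471.56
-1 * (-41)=41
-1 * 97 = -97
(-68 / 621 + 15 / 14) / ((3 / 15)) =4.81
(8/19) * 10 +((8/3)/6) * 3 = 316/57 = 5.54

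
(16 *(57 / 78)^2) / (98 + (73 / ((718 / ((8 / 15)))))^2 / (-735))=0.09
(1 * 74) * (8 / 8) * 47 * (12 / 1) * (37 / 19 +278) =221993784 / 19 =11683883.37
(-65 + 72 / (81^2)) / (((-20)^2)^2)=-47377 / 116640000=-0.00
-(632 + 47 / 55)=-632.85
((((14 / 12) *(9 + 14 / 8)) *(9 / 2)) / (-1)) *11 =-9933 / 16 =-620.81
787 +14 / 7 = 789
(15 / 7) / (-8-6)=-15 / 98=-0.15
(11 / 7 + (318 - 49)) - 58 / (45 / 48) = 208.70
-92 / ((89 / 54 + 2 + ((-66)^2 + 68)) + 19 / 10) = -12420 / 597989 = -0.02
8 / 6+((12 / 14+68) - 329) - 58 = -6653 / 21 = -316.81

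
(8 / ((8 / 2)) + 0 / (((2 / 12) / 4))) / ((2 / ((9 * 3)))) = 27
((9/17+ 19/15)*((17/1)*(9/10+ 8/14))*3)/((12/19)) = 448153/2100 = 213.41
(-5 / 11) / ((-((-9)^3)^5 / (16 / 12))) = -0.00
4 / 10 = 2 / 5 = 0.40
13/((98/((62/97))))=403/4753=0.08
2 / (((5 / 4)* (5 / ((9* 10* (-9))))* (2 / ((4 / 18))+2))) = -1296 / 55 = -23.56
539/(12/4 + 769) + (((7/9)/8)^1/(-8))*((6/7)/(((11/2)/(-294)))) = 21315/16984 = 1.26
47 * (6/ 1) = 282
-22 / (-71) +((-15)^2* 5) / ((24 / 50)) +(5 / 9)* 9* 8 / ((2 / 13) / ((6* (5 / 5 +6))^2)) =130919473 / 284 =460984.06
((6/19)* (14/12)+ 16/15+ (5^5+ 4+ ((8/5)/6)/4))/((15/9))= 892193/475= 1878.30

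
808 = 808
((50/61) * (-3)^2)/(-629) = -450/38369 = -0.01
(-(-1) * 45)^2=2025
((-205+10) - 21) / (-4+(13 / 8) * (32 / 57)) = 1539 / 22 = 69.95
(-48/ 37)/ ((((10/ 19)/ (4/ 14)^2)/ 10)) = -3648/ 1813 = -2.01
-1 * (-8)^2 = -64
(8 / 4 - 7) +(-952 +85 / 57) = -955.51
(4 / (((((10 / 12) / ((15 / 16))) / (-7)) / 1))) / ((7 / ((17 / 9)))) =-17 / 2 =-8.50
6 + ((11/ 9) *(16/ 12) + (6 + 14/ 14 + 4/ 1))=503/ 27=18.63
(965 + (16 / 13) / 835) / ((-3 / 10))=-6983394 / 2171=-3216.67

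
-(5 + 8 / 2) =-9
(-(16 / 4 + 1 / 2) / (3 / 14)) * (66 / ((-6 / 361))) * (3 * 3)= 750519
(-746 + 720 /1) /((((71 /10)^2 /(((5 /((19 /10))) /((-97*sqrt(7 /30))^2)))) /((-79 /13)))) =23700000 /6308292277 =0.00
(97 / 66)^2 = 9409 / 4356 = 2.16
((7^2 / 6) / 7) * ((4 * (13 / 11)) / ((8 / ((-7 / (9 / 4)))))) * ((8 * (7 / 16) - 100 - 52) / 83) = 637 / 166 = 3.84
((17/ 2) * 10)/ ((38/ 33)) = 73.82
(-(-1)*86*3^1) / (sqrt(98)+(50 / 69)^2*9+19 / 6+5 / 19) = -7652497425372 / 114502134407+6568085426616*sqrt(2) / 114502134407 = 14.29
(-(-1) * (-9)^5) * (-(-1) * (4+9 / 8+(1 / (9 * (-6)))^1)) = -2412261 / 8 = -301532.62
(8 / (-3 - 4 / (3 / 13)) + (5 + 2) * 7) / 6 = 8.10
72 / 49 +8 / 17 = 1616 / 833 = 1.94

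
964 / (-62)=-482 / 31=-15.55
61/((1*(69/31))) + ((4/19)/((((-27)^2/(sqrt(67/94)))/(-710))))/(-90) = 142*sqrt(6298)/5858973 + 1891/69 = 27.41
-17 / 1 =-17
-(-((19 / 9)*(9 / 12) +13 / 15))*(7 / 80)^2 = 2401 / 128000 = 0.02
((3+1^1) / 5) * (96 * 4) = 1536 / 5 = 307.20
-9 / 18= -1 / 2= -0.50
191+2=193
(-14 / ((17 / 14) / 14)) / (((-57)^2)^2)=-2744 / 179452017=-0.00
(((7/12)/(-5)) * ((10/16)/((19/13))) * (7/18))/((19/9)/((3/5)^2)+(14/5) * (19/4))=-9555/9437984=-0.00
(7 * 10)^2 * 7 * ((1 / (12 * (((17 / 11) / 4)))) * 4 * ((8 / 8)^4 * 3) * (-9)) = -13582800 / 17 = -798988.24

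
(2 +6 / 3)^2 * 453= 7248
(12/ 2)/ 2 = 3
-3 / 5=-0.60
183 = 183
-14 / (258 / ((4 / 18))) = -14 / 1161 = -0.01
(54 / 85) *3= 1.91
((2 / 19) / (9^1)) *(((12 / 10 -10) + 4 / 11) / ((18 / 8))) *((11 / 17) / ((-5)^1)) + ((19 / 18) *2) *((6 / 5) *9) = 14916622 / 654075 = 22.81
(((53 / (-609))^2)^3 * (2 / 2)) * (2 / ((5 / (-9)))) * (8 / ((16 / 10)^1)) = -44328722258 / 5668409880278649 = -0.00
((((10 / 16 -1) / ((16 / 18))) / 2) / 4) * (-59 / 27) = 0.12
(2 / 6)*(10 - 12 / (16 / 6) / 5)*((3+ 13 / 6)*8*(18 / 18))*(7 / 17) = 39494 / 765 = 51.63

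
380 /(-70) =-38 /7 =-5.43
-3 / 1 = -3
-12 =-12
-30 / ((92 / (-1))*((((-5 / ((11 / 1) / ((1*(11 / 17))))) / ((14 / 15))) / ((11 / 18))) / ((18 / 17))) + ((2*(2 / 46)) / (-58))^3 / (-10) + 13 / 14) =-1142452707550 / 1741622168687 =-0.66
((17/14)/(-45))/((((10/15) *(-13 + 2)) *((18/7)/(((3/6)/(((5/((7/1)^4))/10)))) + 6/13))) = 530621/66710160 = 0.01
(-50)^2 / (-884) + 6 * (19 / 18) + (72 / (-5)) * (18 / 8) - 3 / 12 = -29.14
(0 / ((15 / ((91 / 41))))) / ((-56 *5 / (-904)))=0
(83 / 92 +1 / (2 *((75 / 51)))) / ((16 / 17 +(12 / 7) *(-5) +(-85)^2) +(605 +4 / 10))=339983 / 2141092080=0.00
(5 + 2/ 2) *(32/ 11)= 192/ 11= 17.45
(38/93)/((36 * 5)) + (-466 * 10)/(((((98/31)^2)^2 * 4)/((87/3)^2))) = -3786727541234773/386011074960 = -9809.89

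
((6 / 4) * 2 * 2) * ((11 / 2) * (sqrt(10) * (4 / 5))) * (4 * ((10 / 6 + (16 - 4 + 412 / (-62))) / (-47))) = -114928 * sqrt(10) / 7285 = -49.89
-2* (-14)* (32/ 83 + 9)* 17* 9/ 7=476748/ 83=5743.95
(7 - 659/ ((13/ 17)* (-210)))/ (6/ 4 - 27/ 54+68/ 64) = 242504/ 45045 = 5.38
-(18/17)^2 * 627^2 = -127373796/289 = -440739.78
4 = 4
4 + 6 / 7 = 34 / 7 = 4.86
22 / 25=0.88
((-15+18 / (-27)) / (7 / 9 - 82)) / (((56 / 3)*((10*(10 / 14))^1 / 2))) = 423 / 146200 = 0.00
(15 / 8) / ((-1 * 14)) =-15 / 112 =-0.13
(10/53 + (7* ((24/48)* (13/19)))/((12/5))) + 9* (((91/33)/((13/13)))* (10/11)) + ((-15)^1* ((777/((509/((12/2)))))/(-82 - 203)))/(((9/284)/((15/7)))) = 83868411215/1488482952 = 56.34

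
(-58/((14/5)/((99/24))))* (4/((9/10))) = -7975/21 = -379.76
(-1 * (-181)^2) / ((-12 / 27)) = 294849 / 4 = 73712.25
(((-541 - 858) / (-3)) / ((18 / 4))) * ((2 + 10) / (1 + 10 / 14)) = 19586 / 27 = 725.41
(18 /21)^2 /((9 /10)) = 40 /49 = 0.82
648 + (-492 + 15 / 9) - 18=419 / 3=139.67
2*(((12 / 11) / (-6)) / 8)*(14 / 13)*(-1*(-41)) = -287 / 143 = -2.01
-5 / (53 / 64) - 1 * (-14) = 422 / 53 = 7.96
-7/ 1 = -7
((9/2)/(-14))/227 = -9/6356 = -0.00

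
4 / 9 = 0.44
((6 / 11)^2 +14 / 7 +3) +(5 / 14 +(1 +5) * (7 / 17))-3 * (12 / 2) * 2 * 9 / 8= -466164 / 14399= -32.37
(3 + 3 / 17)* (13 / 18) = 39 / 17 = 2.29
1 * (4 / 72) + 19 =343 / 18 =19.06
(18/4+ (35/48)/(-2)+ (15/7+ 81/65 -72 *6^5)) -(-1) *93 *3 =-24442693573/43680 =-559585.48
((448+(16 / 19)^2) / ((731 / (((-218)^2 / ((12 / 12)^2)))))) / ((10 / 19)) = 55426.08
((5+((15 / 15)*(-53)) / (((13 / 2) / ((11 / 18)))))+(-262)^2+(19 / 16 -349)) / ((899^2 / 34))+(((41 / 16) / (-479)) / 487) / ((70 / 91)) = 10140132896623339 / 3529309153462560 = 2.87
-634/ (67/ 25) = -15850/ 67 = -236.57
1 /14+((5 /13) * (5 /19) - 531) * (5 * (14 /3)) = -128508619 /10374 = -12387.57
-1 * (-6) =6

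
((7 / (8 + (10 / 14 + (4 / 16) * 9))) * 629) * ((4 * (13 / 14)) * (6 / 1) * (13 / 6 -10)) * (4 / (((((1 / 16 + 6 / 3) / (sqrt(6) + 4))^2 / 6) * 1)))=-88153554944 / 10131 -352614219776 * sqrt(6) / 111441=-16451880.54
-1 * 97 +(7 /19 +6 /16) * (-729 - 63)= -13030 /19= -685.79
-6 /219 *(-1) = 2 /73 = 0.03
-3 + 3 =0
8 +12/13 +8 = 220/13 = 16.92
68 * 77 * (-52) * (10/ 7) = -388960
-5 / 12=-0.42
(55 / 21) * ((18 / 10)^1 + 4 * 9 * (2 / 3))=473 / 7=67.57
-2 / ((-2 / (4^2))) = 16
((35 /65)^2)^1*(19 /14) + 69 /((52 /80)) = 36013 /338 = 106.55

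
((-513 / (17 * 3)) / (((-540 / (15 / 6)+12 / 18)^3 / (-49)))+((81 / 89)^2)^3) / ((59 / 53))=3610282041961712398233 / 7072694931165848412952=0.51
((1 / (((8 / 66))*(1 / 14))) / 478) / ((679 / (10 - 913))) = -29799 / 92732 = -0.32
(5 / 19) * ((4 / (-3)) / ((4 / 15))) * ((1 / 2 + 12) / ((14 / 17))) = -10625 / 532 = -19.97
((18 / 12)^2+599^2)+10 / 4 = 1435223 / 4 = 358805.75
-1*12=-12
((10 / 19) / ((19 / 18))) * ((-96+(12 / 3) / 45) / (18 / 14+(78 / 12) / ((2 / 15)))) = -483392 / 505761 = -0.96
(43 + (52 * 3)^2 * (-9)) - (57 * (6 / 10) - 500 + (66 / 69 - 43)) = -25124413 / 115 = -218473.16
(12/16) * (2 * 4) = 6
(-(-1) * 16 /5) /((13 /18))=4.43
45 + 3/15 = 45.20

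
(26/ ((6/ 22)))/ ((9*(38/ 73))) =10439/ 513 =20.35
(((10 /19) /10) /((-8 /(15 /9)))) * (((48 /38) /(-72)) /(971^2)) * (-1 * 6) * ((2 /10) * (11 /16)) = -0.00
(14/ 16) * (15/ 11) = 105/ 88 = 1.19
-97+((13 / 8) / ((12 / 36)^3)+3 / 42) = -2971 / 56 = -53.05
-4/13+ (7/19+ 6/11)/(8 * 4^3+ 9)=-433073/1415557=-0.31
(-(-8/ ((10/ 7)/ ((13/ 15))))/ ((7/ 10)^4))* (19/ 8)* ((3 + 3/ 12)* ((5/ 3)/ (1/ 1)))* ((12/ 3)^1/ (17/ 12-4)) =-12844000/ 31899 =-402.65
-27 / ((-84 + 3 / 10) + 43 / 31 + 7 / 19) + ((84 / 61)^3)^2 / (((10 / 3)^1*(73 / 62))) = 18759168617520712014 / 9076259084957802545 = 2.07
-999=-999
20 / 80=1 / 4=0.25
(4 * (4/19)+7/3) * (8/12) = 362/171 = 2.12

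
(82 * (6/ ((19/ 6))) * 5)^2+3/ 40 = 8714305083/ 14440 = 603483.73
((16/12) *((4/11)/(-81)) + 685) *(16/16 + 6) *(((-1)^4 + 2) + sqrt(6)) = 12816923 *sqrt(6)/2673 + 12816923/891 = 26130.07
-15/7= -2.14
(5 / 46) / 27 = 0.00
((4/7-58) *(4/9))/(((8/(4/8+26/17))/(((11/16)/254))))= -16951/967232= -0.02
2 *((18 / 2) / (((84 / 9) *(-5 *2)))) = -27 / 140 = -0.19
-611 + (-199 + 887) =77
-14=-14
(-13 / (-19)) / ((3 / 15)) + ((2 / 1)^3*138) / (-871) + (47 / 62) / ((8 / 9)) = 24677171 / 8208304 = 3.01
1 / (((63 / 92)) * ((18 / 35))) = 230 / 81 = 2.84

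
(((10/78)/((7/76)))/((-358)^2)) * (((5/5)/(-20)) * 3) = -19/11662924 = -0.00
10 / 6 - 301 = -898 / 3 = -299.33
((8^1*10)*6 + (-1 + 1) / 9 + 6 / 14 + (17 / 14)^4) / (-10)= -48.26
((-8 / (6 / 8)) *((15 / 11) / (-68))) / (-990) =-4 / 18513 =-0.00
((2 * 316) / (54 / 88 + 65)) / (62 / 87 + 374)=302412 / 11764525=0.03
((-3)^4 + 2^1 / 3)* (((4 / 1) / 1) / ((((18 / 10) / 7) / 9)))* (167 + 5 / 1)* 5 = 29498000 / 3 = 9832666.67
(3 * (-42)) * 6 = -756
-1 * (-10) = 10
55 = 55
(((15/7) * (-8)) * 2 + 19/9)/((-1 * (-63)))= -2027/3969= -0.51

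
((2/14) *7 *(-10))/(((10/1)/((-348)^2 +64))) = -121168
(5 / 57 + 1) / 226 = 31 / 6441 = 0.00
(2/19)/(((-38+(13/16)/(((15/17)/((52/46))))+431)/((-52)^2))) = 14926080/20663507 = 0.72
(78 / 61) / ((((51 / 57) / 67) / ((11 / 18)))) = 182039 / 3111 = 58.51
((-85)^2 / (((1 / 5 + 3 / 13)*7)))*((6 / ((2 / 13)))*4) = 18315375 / 49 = 373783.16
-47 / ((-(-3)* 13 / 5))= -235 / 39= -6.03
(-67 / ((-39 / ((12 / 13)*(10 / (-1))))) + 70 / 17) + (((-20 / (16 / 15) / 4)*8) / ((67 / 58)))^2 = 13439671655 / 12896897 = 1042.09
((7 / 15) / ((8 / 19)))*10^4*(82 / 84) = 97375 / 9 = 10819.44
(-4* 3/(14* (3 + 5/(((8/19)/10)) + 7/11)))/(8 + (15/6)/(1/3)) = -176/389515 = -0.00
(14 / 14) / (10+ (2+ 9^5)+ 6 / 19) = 19 / 1122165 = 0.00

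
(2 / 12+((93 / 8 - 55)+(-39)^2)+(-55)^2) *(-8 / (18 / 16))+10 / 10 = -864509 / 27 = -32018.85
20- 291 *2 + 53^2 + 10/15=6743/3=2247.67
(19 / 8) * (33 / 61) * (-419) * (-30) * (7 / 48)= 9194955 / 3904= 2355.27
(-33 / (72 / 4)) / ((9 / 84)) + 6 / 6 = -16.11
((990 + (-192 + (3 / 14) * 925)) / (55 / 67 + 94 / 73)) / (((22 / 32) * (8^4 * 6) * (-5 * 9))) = -22738259 / 36592174080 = -0.00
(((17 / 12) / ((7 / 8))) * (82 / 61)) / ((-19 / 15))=-13940 / 8113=-1.72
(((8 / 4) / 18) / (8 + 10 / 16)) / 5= 8 / 3105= 0.00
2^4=16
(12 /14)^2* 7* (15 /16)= 4.82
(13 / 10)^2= 169 / 100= 1.69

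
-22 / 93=-0.24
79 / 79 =1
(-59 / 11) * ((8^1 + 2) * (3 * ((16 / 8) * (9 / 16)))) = -181.02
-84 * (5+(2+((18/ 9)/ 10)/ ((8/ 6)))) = -3003/ 5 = -600.60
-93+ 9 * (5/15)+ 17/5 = -433/5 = -86.60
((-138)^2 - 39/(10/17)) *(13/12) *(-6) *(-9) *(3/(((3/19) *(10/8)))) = 421874271/25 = 16874970.84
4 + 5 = 9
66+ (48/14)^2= 3810/49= 77.76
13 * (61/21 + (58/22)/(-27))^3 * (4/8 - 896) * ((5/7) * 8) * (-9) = 10284241680477440/776562633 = 13243286.82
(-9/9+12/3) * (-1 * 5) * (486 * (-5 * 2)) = 72900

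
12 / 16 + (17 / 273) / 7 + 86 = 663185 / 7644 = 86.76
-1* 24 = -24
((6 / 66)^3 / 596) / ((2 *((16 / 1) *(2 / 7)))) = 7 / 50769664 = 0.00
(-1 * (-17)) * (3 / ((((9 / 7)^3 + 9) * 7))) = 833 / 1272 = 0.65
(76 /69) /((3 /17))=1292 /207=6.24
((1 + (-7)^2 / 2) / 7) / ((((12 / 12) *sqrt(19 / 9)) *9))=17 *sqrt(19) / 266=0.28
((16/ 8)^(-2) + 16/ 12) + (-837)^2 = 8406847/ 12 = 700570.58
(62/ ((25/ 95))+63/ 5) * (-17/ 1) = -21097/ 5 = -4219.40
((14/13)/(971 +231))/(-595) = -1/664105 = -0.00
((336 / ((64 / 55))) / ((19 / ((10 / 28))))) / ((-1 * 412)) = -825 / 62624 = -0.01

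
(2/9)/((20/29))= 29/90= 0.32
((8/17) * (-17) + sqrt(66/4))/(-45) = 8/45 - sqrt(66)/90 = 0.09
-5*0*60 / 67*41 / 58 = 0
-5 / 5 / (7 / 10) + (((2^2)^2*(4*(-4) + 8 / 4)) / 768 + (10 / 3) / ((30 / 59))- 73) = -34355 / 504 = -68.16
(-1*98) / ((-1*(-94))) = -49 / 47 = -1.04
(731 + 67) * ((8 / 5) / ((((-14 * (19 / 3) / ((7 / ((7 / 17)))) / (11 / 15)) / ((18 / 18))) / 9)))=-40392 / 25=-1615.68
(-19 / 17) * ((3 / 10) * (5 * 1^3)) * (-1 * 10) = 285 / 17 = 16.76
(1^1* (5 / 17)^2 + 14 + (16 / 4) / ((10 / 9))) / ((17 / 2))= 51114 / 24565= 2.08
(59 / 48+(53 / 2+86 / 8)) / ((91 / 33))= 20317 / 1456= 13.95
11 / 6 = 1.83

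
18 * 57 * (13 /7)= 13338 /7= 1905.43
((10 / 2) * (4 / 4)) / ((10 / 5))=5 / 2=2.50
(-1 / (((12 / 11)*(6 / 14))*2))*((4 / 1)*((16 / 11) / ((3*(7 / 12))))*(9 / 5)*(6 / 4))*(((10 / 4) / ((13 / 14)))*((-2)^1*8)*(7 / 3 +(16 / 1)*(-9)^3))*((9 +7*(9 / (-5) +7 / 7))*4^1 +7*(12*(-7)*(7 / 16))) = 15275178688 / 13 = 1175013745.23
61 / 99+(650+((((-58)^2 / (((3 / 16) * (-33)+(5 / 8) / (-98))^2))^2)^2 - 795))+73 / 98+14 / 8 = 21140866203320673430907395996898371 / 357602704426252811540064204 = 59118306.27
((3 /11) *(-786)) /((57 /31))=-24366 /209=-116.58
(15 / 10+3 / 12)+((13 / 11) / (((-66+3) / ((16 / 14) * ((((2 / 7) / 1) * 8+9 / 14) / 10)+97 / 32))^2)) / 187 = 7257794568013 / 4147268428800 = 1.75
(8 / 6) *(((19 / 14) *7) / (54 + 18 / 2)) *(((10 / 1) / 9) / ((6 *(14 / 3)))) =95 / 11907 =0.01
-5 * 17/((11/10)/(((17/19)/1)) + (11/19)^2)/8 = -2608225/384076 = -6.79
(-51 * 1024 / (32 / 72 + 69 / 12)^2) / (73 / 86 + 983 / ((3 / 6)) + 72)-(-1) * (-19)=-57163932445 / 2906510863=-19.67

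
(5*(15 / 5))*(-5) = -75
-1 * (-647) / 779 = 647 / 779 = 0.83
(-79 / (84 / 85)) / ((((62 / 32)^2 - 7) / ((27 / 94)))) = 644640 / 91133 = 7.07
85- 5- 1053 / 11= -15.73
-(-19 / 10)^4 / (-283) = 0.05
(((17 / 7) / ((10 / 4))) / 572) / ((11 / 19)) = 323 / 110110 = 0.00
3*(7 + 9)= 48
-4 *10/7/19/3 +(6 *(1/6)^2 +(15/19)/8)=527/3192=0.17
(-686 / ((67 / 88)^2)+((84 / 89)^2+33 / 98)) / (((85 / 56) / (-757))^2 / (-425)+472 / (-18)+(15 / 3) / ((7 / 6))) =679875013385399775456 / 12615586186108155473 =53.89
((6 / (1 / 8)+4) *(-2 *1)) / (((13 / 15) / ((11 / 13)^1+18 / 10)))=-4128 / 13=-317.54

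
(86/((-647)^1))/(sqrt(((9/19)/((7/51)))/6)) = -86*sqrt(4522)/32997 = -0.18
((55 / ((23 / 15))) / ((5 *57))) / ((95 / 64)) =704 / 8303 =0.08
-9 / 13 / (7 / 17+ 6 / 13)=-153 / 193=-0.79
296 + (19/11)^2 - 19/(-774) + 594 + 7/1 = 84289351/93654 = 900.01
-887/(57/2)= -1774/57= -31.12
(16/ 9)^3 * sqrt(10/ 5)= 4096 * sqrt(2)/ 729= 7.95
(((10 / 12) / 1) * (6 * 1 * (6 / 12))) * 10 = 25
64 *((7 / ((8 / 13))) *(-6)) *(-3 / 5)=13104 / 5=2620.80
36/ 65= 0.55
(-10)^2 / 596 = 25 / 149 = 0.17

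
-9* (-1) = 9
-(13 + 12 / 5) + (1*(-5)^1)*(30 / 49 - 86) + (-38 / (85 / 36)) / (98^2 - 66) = 86045409 / 209083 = 411.54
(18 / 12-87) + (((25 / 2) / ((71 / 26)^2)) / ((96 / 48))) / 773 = -666326053 / 7793386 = -85.50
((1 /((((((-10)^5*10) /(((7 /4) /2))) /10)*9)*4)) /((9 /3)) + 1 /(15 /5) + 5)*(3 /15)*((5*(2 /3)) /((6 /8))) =460799993 /97200000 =4.74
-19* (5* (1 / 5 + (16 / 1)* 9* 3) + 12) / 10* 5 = -41287 / 2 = -20643.50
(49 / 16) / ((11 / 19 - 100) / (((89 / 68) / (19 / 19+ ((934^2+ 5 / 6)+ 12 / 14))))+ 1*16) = -1740039 / 37650880328224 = -0.00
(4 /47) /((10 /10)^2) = 4 /47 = 0.09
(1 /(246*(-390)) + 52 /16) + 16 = 461711 /23985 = 19.25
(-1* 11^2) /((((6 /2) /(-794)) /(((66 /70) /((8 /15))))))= 1585221 /28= 56615.04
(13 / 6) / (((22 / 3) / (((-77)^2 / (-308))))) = -91 / 16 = -5.69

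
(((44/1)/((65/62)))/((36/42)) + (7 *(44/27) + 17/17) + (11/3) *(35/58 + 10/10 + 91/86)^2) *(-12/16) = -119185888199/1819360530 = -65.51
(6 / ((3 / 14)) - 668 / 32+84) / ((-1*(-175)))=729 / 1400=0.52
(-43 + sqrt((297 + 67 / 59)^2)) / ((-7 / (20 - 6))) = -30106 / 59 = -510.27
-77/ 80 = -0.96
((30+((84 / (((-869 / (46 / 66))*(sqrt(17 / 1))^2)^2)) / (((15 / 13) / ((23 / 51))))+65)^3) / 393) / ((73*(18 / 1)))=61136965451001921327084386669247252716220745397 / 114948757992234648167209744838474334005375322750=0.53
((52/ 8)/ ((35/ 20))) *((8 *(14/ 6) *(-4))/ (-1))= 832/ 3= 277.33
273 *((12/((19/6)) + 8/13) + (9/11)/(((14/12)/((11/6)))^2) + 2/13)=238881/133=1796.10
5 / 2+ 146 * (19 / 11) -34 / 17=5559 / 22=252.68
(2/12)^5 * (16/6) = 1/2916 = 0.00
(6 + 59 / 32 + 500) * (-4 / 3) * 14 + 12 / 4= -37907 / 4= -9476.75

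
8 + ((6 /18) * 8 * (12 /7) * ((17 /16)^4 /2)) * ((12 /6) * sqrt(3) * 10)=108.91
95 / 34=2.79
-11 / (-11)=1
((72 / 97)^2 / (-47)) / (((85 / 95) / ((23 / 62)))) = -1132704 / 233051521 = -0.00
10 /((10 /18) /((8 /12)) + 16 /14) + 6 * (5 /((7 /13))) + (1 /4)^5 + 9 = 41512517 /594944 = 69.78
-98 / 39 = -2.51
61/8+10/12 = 203/24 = 8.46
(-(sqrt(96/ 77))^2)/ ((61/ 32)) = -3072/ 4697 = -0.65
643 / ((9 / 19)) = 12217 / 9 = 1357.44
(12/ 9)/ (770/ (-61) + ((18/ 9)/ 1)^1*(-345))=-61/ 32145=-0.00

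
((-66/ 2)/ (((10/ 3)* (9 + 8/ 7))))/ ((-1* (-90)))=-77/ 7100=-0.01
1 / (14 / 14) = 1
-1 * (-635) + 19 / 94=59709 / 94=635.20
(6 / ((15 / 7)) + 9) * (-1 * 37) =-436.60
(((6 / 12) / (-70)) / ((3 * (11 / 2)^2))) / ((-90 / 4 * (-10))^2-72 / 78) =-13 / 8361325665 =-0.00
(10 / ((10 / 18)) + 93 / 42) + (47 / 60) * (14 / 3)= 7519 / 315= 23.87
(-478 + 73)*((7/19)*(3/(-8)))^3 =1.07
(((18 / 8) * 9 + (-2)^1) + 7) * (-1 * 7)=-707 / 4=-176.75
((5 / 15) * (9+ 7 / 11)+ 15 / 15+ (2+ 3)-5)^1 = 139 / 33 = 4.21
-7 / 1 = -7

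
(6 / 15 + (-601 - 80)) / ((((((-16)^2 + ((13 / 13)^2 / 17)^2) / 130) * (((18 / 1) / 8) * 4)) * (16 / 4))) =-12785071 / 1331730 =-9.60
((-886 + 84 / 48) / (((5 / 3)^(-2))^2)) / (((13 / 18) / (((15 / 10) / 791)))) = -736875 / 41132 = -17.91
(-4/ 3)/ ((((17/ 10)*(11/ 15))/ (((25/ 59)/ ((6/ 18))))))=-15000/ 11033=-1.36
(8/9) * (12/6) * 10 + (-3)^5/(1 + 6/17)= -33499/207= -161.83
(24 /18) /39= 4 /117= 0.03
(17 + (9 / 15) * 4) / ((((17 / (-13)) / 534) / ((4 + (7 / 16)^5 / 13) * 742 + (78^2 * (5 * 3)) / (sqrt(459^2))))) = -9505927411088967 / 378798080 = -25094972.53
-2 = -2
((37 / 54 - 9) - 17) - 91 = -6281 / 54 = -116.31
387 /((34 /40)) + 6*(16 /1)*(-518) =-837636 /17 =-49272.71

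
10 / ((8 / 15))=75 / 4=18.75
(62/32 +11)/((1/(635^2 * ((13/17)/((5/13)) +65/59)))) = 32335338555/2006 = 16119311.34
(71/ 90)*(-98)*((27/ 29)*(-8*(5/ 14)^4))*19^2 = 9611625/ 2842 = 3381.99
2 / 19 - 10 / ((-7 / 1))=204 / 133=1.53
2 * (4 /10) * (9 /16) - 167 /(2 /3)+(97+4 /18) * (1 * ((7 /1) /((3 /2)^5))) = -7017187 /43740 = -160.43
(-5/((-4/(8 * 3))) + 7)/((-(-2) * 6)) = 37/12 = 3.08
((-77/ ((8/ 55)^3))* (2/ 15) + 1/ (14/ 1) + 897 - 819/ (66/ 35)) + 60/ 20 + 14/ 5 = -847895551/ 295680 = -2867.61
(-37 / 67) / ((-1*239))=37 / 16013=0.00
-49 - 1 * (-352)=303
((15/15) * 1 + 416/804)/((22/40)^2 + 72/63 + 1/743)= 634522000/604953921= 1.05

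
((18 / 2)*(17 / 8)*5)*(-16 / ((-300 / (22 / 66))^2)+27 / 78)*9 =7745183 / 26000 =297.89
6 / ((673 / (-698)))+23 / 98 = -394945 / 65954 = -5.99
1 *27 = 27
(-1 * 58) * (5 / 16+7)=-3393 / 8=-424.12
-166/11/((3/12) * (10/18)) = -5976/55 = -108.65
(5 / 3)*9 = 15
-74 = -74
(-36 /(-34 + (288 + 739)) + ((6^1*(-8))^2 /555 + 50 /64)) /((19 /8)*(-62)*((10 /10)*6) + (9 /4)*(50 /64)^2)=-1228094848 /221253750885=-0.01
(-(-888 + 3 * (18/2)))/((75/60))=3444/5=688.80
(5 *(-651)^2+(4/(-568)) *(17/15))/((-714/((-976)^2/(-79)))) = 1074858331865152/30036195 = 35785435.93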